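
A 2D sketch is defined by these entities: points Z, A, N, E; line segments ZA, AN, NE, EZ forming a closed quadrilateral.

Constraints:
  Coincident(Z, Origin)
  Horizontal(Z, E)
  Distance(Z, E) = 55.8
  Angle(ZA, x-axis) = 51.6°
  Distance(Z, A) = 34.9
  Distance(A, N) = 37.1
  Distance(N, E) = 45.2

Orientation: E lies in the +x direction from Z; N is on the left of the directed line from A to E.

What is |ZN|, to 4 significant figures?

70.57

Checks: |AN| = 37.10 ✓; |NE| = 45.20 ✓.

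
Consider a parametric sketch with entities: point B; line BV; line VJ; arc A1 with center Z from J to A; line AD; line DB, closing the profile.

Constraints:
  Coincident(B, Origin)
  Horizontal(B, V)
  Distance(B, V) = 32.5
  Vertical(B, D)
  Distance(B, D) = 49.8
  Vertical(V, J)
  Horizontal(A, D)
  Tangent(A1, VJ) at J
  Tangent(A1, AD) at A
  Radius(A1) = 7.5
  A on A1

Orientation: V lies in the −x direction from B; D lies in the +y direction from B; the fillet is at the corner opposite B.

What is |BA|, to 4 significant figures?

55.72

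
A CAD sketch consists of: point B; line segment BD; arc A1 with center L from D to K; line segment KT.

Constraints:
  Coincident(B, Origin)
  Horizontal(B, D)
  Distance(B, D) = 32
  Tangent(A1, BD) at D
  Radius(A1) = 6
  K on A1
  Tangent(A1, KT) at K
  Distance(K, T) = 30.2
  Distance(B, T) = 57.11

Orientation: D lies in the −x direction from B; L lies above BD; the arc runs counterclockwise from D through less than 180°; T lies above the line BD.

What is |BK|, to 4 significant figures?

29.06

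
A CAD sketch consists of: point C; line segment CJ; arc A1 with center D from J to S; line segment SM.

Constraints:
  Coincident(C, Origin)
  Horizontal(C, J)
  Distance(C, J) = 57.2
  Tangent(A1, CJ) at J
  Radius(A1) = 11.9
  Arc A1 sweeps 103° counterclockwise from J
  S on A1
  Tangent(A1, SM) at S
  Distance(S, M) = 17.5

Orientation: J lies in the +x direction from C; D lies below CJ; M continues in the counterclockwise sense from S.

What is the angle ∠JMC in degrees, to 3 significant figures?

71.1°

C is at the origin; CJ is horizontal with |CJ| = 57.2 and J on the +x side, so J = (57.2, 0.00). A1 meets CJ tangentially, so DJ is at right angles to CJ, so D = J + (0, -11.9) = (57.2, -11.9). On A1, J sits at bearing 90° from D; a 103° counterclockwise sweep puts S at bearing 193°, so S = D + 11.9·(cos 193°, sin 193°) = (45.6, -14.6). A1 meets SM tangentially, so DS is at right angles to SM, so SM runs along (−sin 193°, cos 193°); with |SM| = 17.5, M = (49.5, -31.6). Then cos ∠JMC = MJ·MC / (|MJ||MC|), giving 71.1°.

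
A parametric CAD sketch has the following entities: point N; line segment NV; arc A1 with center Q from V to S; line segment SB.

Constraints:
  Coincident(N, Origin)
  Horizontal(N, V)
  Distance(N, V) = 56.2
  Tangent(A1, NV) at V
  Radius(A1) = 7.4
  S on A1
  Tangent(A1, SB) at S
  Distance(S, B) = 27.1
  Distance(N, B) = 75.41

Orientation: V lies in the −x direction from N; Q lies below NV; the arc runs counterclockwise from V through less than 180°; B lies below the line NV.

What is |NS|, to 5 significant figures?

63.810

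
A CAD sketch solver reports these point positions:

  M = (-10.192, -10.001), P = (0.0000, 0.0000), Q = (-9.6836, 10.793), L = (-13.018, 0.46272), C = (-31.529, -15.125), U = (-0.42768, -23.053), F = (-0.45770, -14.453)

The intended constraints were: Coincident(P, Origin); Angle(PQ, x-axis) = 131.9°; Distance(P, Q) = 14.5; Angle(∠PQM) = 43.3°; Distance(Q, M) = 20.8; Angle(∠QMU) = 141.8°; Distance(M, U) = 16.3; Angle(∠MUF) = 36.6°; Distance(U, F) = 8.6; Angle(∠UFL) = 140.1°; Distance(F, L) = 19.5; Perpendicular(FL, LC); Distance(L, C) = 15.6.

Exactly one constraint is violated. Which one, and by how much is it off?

Distance(L, C) = 15.6 — off by 8.60.

P = (0.00, 0.00) ✓; PQ at 131.9° ✓; |PQ| = 14.50 ✓; ∠PQM = 43.30° ✓; |QM| = 20.80 ✓; ∠QMU = 141.8° ✓; |MU| = 16.30 ✓; ∠MUF = 36.60° ✓; |UF| = 8.600 ✓; ∠UFL = 140.1° ✓; |FL| = 19.50 ✓; ∠(FL, LC) = 90.00° ✓; |LC| = 24.20 ✗.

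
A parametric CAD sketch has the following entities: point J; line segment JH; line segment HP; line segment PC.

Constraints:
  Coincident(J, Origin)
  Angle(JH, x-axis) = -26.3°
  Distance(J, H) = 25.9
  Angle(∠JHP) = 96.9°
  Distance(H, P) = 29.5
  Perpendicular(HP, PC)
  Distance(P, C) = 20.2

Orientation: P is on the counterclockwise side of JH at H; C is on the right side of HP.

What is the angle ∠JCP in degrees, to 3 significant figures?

35.4°

J is at the origin; JH runs at -26.3° with length 25.9, so H = 25.9·(cos -26.3°, sin -26.3°) = (23.2, -11.5). ∠JHP = 96.9°, so HP runs at -26.3° + (180° − 96.9°) = 56.8° from the x-axis; with |HP| = 29.5, P = H + 29.5·(cos 56.8°, sin 56.8°) = (39.4, 13.2). HP is perpendicular to PC; with |PC| = 20.2 on the right of HP, C = P + 20.2·(0.837, -0.548) = (56.3, 2.15). Then cos ∠JCP = CJ·CP / (|CJ||CP|), giving 35.4°.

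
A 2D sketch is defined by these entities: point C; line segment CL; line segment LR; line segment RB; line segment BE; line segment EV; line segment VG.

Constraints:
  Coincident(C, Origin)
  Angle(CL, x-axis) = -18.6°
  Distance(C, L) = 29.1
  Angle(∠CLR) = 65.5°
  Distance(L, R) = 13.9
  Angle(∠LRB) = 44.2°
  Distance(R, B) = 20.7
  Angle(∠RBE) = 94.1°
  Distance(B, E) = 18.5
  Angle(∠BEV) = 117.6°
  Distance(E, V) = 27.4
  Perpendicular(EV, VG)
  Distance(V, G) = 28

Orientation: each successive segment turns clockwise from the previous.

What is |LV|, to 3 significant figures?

25.7

∠RBE = 94.1° gives BE at 5.20° from the x-axis; with |BE| = 18.5, E = (36.1, 2.94). ∠BEV = 117.6° gives EV at -57.2° from the x-axis; with |EV| = 27.4, V = (51.0, -20.1). Then |LV| = |V − L| = 25.7.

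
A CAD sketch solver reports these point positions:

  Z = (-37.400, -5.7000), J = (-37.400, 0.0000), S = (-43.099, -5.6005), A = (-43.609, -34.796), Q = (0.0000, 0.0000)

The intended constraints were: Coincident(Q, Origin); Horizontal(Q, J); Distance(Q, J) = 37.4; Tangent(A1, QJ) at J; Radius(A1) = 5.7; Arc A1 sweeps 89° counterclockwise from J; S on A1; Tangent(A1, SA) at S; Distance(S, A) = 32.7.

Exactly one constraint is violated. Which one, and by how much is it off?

Distance(S, A) = 32.7 — off by 3.50.

Q = (0.00, 0.00) ✓; Q.y = 0.00, J.y = 0.00 ✓; |QJ| = 37.40 ✓; ∠(ZJ, JQ) = 90.00° ✓; |ZJ| = 5.700 ✓; bearing(Z→S) − bearing(Z→J) = 89.00° ✓; |ZS| = 5.700 ✓; ∠(ZS, SA) = 90.00° ✓; |SA| = 29.20 ✗.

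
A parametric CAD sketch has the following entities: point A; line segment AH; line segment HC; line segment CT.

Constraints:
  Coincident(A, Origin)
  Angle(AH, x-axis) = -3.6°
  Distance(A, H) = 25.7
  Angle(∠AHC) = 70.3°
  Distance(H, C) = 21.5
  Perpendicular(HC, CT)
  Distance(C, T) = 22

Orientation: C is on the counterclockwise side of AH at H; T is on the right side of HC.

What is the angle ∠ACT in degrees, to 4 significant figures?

152.1°

∠AHC = 70.3°, so HC runs at -3.6° + (180° − 70.3°) = 106.1° from the x-axis; with |HC| = 21.5, C = H + 21.5·(cos 106.1°, sin 106.1°) = (19.69, 19.04). HC ⟂ CT; with |CT| = 22.0 on the right of HC, T = C + 22.0·(0.9608, 0.2773) = (40.82, 25.14). Then cos ∠ACT = CA·CT / (|CA||CT|), giving 152.1°.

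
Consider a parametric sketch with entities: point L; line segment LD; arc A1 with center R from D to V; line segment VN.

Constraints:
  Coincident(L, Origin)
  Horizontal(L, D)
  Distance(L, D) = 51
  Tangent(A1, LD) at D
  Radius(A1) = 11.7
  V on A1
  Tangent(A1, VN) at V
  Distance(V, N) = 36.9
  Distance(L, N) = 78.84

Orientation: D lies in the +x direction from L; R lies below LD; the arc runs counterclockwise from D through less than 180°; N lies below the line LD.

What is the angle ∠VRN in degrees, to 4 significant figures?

72.41°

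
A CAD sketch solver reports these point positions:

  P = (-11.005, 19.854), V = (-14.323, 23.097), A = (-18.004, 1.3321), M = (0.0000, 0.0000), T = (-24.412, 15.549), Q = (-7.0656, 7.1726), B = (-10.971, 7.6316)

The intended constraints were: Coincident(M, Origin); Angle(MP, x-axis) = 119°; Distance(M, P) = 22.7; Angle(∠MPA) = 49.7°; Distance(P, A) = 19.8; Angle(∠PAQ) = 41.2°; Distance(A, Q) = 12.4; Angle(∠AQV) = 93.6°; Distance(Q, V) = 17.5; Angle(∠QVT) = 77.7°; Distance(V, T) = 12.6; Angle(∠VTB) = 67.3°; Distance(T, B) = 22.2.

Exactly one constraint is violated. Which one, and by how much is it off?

Distance(T, B) = 22.2 — off by 6.60.

M = (0.00, 0.00) ✓; MP at 119.0° ✓; |MP| = 22.70 ✓; ∠MPA = 49.70° ✓; |PA| = 19.80 ✓; ∠PAQ = 41.20° ✓; |AQ| = 12.40 ✓; ∠AQV = 93.60° ✓; |QV| = 17.50 ✓; ∠QVT = 77.70° ✓; |VT| = 12.60 ✓; ∠VTB = 67.30° ✓; |TB| = 15.60 ✗.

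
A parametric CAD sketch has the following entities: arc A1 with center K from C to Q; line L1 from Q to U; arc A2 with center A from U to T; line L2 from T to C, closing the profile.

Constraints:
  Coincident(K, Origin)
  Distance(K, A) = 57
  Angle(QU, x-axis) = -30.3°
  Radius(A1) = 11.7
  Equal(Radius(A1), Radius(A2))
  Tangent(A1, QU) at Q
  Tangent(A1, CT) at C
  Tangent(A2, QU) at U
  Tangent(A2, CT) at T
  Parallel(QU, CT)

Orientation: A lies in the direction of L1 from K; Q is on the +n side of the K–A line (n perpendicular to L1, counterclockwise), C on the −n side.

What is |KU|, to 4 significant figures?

58.19

Tangency of A1 to both parallel lines with radius 11.7 puts Q and C at K ± 11.7·n: Q = (5.903, 10.10), C = (-5.903, -10.10). Equal radii place U and T the same way about A: U = A + 11.7·n = (55.12, -18.66), T = A − 11.7·n = (43.31, -38.86). Then |KU| = |U − K| = 58.19.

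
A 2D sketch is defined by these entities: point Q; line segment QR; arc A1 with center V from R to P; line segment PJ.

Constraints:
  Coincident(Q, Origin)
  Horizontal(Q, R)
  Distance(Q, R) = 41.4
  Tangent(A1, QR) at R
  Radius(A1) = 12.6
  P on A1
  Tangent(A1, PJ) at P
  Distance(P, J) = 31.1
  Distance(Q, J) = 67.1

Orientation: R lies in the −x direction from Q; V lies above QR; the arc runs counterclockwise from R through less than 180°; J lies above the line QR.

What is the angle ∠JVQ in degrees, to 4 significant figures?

121.2°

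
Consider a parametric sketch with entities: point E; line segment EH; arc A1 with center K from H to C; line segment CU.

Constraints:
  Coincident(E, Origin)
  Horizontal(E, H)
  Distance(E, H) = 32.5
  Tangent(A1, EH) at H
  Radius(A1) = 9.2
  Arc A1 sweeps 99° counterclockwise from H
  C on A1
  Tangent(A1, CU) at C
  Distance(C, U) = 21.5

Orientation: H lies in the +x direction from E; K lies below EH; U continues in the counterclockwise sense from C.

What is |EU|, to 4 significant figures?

41.63

On A1, H sits at bearing 90° from K; a 99° counterclockwise sweep puts C at bearing 189°, so C = K + 9.2·(cos 189°, sin 189°) = (23.41, -10.64). Since A1 is tangent to CU there, KC ⟂ CU, so CU runs along (−sin 189°, cos 189°); with |CU| = 21.5, U = (26.78, -31.87). Then |EU| = |U − E| = 41.63.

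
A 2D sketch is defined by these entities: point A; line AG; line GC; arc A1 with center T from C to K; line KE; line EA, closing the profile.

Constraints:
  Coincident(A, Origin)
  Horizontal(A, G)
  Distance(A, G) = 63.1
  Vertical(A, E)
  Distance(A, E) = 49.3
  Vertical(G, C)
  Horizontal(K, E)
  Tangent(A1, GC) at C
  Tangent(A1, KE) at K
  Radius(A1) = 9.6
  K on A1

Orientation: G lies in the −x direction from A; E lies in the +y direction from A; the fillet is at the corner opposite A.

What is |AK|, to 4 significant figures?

72.75

A is at the origin; AG is horizontal with |AG| = 63.1 and G on the −x side, so G = (-63.10, 0.000). A and E share the same x with |AE| = 49.3 and E on the +y side, so E = (0.000, 49.30). The virtual corner opposite A is at (-63.10, 49.30). A1 meets GC tangentially, so TC is at right angles to GC and tangency of A1 to KE means the radius TK is perpendicular to KE, with radius 9.6, so the center T sits 9.6 in from both sides at T = (-53.50, 39.70). That places the tangent points at C = (-63.10, 39.70) on GC and K = (-53.50, 49.30) on KE. Then |AK| = |K − A| = 72.75.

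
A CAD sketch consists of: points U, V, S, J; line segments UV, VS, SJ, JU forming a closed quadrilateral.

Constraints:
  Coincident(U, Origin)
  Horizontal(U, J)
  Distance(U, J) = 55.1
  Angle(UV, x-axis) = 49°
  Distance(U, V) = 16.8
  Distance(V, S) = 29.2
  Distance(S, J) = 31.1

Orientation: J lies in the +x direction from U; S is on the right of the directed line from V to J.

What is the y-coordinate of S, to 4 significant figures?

-12.11

Checks: |VS| = 29.20 ✓; |SJ| = 31.10 ✓.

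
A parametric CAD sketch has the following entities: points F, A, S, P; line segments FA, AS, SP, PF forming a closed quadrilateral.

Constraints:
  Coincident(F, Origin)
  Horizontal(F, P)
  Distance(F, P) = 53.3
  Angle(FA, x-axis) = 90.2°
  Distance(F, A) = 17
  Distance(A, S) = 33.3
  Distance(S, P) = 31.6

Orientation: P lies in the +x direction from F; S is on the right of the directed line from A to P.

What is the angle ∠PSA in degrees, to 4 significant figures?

119.3°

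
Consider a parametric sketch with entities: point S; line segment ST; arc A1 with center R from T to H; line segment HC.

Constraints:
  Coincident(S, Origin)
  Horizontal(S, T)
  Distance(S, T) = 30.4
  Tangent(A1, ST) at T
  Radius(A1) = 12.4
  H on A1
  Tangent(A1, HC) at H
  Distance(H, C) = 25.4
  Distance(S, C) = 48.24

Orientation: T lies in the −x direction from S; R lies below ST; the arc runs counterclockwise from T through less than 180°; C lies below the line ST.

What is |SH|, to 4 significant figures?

45.04

Checks: S = (0.00, 0.00) ✓; S.y = 0.00, T.y = 0.00 ✓; |RH| = 12.40 ✓; ∠(RH, HC) = 90.00° ✓; |HC| = 25.40 ✓; |SC| = 48.24 ✓.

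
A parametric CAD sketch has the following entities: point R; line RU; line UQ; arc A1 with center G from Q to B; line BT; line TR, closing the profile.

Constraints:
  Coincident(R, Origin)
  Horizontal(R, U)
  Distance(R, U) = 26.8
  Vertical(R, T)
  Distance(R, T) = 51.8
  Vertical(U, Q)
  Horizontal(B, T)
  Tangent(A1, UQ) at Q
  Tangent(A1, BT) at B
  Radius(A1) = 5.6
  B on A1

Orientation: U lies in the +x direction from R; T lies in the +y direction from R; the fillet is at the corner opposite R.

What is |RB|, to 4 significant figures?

55.97

The virtual corner opposite R is at (26.80, 51.80). A1 meets UQ tangentially, so GQ is at right angles to UQ and A1 meets BT tangentially, so GB is at right angles to BT, with radius 5.6, so the center G sits 5.6 in from both sides at G = (21.20, 46.20). That places the tangent points at Q = (26.80, 46.20) on UQ and B = (21.20, 51.80) on BT. Then |RB| = |B − R| = 55.97.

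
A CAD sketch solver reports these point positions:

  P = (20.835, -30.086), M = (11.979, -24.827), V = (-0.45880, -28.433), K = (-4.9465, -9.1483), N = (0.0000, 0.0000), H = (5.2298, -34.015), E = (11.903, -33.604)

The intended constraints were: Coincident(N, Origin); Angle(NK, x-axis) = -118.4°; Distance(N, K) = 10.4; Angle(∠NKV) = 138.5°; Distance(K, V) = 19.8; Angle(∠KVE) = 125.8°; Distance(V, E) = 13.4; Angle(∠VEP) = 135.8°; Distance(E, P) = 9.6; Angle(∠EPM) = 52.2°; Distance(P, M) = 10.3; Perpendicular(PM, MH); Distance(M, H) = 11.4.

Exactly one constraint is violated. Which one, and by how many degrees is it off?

Perpendicular(PM, MH) — off by 5.60°.

N = (0.00, 0.00) ✓; NK at -118.4° ✓; |NK| = 10.40 ✓; ∠NKV = 138.5° ✓; |KV| = 19.80 ✓; ∠KVE = 125.8° ✓; |VE| = 13.40 ✓; ∠VEP = 135.8° ✓; |EP| = 9.600 ✓; ∠EPM = 52.20° ✓; |PM| = 10.30 ✓; ∠(PM, MH) = 84.40° ✗; |MH| = 11.40 ✓.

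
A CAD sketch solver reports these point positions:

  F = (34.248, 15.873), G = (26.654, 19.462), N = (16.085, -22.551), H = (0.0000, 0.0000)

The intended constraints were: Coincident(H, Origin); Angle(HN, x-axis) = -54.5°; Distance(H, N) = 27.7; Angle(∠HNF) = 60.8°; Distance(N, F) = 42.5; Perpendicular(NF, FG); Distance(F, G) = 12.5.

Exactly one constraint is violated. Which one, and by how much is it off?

Distance(F, G) = 12.5 — off by 4.10.

H = (0.00, 0.00) ✓; HN at -54.50° ✓; |HN| = 27.70 ✓; ∠HNF = 60.80° ✓; |NF| = 42.50 ✓; ∠(NF, FG) = 90.00° ✓; |FG| = 8.399 ✗.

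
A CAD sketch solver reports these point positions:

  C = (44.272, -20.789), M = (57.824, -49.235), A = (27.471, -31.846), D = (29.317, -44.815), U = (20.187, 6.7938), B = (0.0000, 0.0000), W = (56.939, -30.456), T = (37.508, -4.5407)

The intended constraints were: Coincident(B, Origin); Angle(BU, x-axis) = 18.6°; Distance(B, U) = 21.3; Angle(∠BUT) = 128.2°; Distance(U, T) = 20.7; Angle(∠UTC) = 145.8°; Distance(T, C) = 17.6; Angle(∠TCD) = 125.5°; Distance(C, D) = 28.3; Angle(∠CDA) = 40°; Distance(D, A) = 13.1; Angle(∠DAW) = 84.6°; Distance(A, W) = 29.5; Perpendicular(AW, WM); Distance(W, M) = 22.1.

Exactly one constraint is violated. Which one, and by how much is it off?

Distance(W, M) = 22.1 — off by 3.30.

B = (0.00, 0.00) ✓; BU at 18.60° ✓; |BU| = 21.30 ✓; ∠BUT = 128.2° ✓; |UT| = 20.70 ✓; ∠UTC = 145.8° ✓; |TC| = 17.60 ✓; ∠TCD = 125.5° ✓; |CD| = 28.30 ✓; ∠CDA = 40.00° ✓; |DA| = 13.10 ✓; ∠DAW = 84.60° ✓; |AW| = 29.50 ✓; ∠(AW, WM) = 90.00° ✓; |WM| = 18.80 ✗.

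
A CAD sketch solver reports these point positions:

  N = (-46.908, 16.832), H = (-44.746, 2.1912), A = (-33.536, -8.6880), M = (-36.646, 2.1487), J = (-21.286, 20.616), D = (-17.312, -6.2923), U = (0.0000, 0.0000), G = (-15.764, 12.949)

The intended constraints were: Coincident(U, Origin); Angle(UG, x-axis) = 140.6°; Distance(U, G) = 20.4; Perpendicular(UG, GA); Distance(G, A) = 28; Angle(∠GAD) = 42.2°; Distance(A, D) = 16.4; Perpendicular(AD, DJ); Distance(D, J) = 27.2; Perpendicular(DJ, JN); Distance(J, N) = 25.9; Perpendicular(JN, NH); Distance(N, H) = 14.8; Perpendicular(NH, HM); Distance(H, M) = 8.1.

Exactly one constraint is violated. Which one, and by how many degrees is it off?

Perpendicular(NH, HM) — off by 8.70°.

U = (0.00, 0.00) ✓; UG at 140.6° ✓; |UG| = 20.40 ✓; ∠(UG, GA) = 90.00° ✓; |GA| = 28.00 ✓; ∠GAD = 42.20° ✓; |AD| = 16.40 ✓; ∠(AD, DJ) = 90.00° ✓; |DJ| = 27.20 ✓; ∠(DJ, JN) = 90.00° ✓; |JN| = 25.90 ✓; ∠(JN, NH) = 90.00° ✓; |NH| = 14.80 ✓; ∠(NH, HM) = 81.30° ✗; |HM| = 8.100 ✓.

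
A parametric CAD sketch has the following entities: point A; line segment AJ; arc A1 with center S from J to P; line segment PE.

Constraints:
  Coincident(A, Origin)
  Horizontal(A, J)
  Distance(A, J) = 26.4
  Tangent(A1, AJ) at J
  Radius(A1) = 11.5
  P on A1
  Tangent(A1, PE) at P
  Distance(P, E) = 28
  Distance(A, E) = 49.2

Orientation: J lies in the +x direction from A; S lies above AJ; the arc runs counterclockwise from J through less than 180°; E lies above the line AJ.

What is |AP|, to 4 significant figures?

40.30

Checks: |SP| = 11.50 ✓; ∠(SP, PE) = 90.00° ✓; |PE| = 28.00 ✓; |AE| = 49.20 ✓.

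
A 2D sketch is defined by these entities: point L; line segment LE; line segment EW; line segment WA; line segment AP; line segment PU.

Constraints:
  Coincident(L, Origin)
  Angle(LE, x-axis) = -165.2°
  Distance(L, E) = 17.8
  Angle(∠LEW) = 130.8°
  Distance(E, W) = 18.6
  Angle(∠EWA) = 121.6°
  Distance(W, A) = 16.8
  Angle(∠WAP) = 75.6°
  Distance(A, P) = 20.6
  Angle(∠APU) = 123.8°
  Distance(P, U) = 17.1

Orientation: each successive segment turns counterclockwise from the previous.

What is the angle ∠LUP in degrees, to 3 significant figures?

109°

∠WAP = 75.6° gives AP at 46.8° from the x-axis; with |AP| = 20.6, P = (-2.26, -20.4). ∠APU = 123.8° gives PU at 103° from the x-axis; with |PU| = 17.1, U = (-6.11, -3.77). Then cos ∠LUP = UL·UP / (|UL||UP|), giving 109°.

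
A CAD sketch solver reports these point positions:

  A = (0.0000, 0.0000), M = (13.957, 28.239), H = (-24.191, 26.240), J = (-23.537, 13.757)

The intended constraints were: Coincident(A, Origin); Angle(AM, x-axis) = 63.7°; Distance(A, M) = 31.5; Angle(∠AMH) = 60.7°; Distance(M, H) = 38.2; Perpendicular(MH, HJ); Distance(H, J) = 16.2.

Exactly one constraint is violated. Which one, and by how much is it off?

Distance(H, J) = 16.2 — off by 3.70.

A = (0.00, 0.00) ✓; AM at 63.70° ✓; |AM| = 31.50 ✓; ∠AMH = 60.70° ✓; |MH| = 38.20 ✓; ∠(MH, HJ) = 90.00° ✓; |HJ| = 12.50 ✗.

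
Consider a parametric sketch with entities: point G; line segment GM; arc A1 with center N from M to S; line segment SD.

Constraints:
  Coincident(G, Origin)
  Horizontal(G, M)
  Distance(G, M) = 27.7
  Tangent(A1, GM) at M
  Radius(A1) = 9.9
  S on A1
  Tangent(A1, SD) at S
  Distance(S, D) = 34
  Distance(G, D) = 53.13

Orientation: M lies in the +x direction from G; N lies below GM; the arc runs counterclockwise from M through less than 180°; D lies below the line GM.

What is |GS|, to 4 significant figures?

22.18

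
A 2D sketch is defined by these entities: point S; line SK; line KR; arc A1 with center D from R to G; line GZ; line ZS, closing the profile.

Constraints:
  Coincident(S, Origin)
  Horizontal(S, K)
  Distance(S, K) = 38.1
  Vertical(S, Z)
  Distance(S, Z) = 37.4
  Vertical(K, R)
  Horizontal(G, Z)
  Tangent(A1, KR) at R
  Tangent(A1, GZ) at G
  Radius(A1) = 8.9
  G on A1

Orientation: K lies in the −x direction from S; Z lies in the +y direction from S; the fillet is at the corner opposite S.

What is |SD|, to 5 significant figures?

40.803

S is at the origin; S and K share the same y with |SK| = 38.1 and K on the −x side, so K = (-38.100, 0.0000). S and Z share the same x with |SZ| = 37.4 and Z on the +y side, so Z = (0.0000, 37.400). The virtual corner opposite S is at (-38.100, 37.400). Since A1 is tangent to KR there, DR ⟂ KR and the tangent condition forces DG to be normal to GZ, with radius 8.9, so the center D sits 8.9 in from both sides at D = (-29.200, 28.500). Then |SD| = |D − S| = 40.803.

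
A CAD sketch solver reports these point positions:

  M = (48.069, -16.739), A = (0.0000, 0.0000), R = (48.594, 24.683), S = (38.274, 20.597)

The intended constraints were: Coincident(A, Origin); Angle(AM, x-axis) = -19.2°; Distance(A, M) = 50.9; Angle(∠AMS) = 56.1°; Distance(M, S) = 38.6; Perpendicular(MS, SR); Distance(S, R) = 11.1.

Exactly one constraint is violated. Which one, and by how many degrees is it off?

Perpendicular(MS, SR) — off by 6.90°.

A = (0.00, 0.00) ✓; AM at -19.20° ✓; |AM| = 50.90 ✓; ∠AMS = 56.10° ✓; |MS| = 38.60 ✓; ∠(MS, SR) = 83.10° ✗; |SR| = 11.10 ✓.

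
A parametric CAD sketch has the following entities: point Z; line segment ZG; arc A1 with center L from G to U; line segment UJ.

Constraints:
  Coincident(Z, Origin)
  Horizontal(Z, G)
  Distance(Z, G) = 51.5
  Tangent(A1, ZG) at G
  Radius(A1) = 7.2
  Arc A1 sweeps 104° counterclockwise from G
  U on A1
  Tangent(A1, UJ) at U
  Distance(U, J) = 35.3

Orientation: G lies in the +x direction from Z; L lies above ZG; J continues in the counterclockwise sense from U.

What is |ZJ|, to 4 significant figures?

66.03

Z is at the origin; ZG is horizontal with |ZG| = 51.5 and G on the +x side, so G = (51.50, 0.000). The tangent condition forces LG to be normal to ZG, so L = G + (0, 7.2) = (51.50, 7.200). On A1, G sits at bearing -90° from L; a 104° counterclockwise sweep puts U at bearing 14°, so U = L + 7.2·(cos 14°, sin 14°) = (58.49, 8.942). A1 meets UJ tangentially, so LU is at right angles to UJ, so UJ runs along (−sin 14°, cos 14°); with |UJ| = 35.3, J = (49.95, 43.19). Then |ZJ| = |J − Z| = 66.03.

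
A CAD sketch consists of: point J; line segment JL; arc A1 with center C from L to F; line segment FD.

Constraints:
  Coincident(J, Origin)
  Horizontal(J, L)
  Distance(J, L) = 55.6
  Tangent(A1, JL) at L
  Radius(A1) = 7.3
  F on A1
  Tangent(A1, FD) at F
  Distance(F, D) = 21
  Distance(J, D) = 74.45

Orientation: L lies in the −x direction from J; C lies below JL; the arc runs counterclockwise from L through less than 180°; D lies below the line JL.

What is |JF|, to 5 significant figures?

62.471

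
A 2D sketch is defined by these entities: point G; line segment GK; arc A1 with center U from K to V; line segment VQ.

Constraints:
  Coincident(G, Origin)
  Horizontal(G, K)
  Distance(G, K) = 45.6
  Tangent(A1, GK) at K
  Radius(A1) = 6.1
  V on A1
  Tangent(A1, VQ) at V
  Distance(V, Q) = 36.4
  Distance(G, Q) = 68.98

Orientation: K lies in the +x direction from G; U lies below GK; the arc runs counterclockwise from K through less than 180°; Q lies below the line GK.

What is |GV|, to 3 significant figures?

40.9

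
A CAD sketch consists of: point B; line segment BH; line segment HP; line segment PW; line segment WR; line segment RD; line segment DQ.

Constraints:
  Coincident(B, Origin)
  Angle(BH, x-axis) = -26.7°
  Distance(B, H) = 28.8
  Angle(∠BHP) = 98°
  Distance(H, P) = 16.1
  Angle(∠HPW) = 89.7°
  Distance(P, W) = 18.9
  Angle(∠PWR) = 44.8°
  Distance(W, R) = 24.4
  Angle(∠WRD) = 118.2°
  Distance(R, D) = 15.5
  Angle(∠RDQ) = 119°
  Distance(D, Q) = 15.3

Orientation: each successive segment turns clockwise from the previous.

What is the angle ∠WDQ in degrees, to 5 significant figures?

80.496°

∠WRD = 118.2° gives RD at -36.000° from the x-axis; with |RD| = 15.5, D = (37.204, -20.528). ∠RDQ = 119.0° gives DQ at -97.000° from the x-axis; with |DQ| = 15.3, Q = (35.340, -35.714). Then cos ∠WDQ = DW·DQ / (|DW||DQ|), giving 80.496°.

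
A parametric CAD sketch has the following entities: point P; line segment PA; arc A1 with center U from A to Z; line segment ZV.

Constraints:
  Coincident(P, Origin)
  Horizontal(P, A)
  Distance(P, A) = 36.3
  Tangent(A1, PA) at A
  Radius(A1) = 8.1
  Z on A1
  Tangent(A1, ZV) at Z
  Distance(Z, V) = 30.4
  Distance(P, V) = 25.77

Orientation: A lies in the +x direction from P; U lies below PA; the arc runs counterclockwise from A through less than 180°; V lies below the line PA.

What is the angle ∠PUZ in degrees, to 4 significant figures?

31.99°

P is at the origin; P and A share the same y with |PA| = 36.3 and A on the +x side, so A = (36.30, 0.000). Tangency of A1 to PA means the radius UA is perpendicular to PA, so U = A + (0, -8.1) = (36.30, -8.100). Since UZ ⟂ ZV (tangency), |UV| = √(8.1² + 30.4²) = 31.46 regardless of where Z sits on A1. So V lies on both circle(P, 25.77) and circle(U, 31.46); the below-PA intersection is V = (9.196, -24.07). Z is the foot of the tangent from V: Z = (30.53, -2.416).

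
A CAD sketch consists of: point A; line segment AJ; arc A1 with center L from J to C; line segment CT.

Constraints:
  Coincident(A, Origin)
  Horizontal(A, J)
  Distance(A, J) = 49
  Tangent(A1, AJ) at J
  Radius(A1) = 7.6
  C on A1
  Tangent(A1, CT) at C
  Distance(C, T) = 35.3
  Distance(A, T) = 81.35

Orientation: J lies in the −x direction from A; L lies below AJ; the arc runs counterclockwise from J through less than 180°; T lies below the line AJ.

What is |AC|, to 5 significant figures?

55.567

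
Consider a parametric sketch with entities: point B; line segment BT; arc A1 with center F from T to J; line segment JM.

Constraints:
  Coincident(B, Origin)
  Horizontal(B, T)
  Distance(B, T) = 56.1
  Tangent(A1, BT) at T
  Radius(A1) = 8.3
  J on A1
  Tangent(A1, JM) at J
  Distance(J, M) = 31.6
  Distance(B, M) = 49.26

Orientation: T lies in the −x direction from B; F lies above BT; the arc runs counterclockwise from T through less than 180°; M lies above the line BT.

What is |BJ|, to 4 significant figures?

48.76

B is at the origin; B and T share the same y with |BT| = 56.1 and T on the −x side, so T = (-56.10, 0.000). The tangent condition forces FT to be normal to BT, so F = T + (0, 8.3) = (-56.10, 8.300). Since FJ ⟂ JM (tangency), |FM| = √(8.3² + 31.6²) = 32.67 regardless of where J sits on A1. So M lies on both circle(B, 49.26) and circle(F, 32.67); the above-BT intersection is M = (-35.77, 33.87). J is the foot of the tangent from M: J = (-48.50, 4.954).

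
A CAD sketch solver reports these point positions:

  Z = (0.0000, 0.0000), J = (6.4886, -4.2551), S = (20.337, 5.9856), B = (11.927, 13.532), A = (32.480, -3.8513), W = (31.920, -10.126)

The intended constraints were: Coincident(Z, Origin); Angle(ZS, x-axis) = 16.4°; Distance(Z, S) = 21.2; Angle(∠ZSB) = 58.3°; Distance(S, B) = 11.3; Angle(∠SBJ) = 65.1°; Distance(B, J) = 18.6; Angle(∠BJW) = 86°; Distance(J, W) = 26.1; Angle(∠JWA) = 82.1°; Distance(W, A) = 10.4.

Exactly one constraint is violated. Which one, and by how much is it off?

Distance(W, A) = 10.4 — off by 4.10.

Z = (0.00, 0.00) ✓; ZS at 16.40° ✓; |ZS| = 21.20 ✓; ∠ZSB = 58.30° ✓; |SB| = 11.30 ✓; ∠SBJ = 65.10° ✓; |BJ| = 18.60 ✓; ∠BJW = 86.00° ✓; |JW| = 26.10 ✓; ∠JWA = 82.10° ✓; |WA| = 6.300 ✗.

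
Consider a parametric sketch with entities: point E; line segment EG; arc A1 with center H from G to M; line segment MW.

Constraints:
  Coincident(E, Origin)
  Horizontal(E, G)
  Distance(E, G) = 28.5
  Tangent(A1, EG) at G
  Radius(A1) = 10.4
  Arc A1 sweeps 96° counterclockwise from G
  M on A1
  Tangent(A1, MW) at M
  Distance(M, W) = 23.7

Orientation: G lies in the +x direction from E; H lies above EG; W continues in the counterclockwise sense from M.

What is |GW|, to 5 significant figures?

35.929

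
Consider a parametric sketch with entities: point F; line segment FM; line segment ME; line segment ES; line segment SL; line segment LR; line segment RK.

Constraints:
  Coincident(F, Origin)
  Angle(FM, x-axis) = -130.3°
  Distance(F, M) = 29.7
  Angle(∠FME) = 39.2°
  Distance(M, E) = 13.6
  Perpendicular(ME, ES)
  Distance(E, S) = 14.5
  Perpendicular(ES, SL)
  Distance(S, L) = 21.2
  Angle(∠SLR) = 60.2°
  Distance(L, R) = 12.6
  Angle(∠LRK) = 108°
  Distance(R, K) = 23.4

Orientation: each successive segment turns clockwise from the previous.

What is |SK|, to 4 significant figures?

10.06

F is at the origin; FM runs at -130.3° with length 29.7, so M = (-19.21, -22.65). ∠FME = 39.2° gives ME at 88.90° from the x-axis; with |ME| = 13.6, E = (-18.95, -9.054). The perpendicularity gives ES at right angles to ME, so ES runs at -1.100°; with |ES| = 14.5, S = (-4.451, -9.332). The perpendicularity gives SL at right angles to ES, so SL runs at -91.10°; with |SL| = 21.2, L = (-4.858, -30.53). ∠SLR = 60.2° gives LR at 149.1° from the x-axis; with |LR| = 12.6, R = (-15.67, -24.06). ∠LRK = 108.0° gives RK at 77.10° from the x-axis; with |RK| = 23.4, K = (-10.45, -1.248). Then |SK| = |K − S| = 10.06.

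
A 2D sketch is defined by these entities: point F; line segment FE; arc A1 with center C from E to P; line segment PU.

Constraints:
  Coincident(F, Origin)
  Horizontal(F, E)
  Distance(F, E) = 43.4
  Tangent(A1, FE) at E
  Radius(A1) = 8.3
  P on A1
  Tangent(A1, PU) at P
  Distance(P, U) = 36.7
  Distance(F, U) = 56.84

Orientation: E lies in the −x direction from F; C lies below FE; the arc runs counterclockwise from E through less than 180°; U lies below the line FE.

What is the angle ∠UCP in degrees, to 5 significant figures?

77.256°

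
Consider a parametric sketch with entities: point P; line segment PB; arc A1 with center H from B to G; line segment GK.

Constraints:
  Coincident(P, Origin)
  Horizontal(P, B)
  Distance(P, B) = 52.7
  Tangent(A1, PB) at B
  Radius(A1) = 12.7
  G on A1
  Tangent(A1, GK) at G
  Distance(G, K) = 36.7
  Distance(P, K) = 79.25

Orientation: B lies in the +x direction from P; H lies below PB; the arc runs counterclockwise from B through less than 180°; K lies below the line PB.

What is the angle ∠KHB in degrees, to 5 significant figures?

167.73°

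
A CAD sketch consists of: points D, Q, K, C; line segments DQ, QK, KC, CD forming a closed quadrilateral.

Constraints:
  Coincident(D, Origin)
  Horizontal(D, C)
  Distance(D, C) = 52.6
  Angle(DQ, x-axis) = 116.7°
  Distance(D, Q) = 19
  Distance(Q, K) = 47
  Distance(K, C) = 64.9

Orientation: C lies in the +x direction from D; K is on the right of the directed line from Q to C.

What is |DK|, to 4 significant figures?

30.31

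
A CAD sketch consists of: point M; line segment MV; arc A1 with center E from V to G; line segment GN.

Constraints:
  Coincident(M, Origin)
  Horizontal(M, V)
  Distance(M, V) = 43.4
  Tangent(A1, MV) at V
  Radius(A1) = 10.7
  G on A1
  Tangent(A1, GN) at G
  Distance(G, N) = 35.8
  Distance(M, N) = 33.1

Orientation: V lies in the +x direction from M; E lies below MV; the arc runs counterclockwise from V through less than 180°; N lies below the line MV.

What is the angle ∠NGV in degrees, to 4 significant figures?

155.3°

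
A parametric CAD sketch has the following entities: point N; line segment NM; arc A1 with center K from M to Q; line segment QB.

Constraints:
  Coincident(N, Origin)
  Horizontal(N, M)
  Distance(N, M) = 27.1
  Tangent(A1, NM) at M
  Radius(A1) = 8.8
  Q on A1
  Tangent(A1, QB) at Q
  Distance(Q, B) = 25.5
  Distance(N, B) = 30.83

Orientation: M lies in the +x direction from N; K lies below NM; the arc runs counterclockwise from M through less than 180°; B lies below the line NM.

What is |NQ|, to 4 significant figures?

19.72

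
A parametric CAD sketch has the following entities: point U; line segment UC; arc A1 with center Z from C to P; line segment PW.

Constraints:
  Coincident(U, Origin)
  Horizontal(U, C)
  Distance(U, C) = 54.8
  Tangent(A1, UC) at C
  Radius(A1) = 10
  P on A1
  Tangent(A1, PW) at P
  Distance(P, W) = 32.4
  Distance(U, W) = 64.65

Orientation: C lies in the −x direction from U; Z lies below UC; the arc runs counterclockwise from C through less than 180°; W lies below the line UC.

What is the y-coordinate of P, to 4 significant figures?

-14.79

Checks: |ZP| = 10.00 ✓; ∠(ZP, PW) = 90.00° ✓; |PW| = 32.40 ✓; |UW| = 64.65 ✓.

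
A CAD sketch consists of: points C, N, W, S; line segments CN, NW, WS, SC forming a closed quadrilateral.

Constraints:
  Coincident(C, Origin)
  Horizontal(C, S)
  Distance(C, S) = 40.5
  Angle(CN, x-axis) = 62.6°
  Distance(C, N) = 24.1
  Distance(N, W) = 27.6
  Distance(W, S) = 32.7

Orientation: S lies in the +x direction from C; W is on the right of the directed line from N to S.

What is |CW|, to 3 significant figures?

10.3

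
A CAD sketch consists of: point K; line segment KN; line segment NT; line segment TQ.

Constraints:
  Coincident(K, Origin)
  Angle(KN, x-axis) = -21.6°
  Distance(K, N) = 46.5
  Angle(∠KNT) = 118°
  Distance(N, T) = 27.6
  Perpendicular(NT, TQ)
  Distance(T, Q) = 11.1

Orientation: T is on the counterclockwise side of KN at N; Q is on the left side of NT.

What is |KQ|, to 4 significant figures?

57.80

∠KNT = 118.0°, so NT runs at -21.6° + (180° − 118.0°) = 40.40° from the x-axis; with |NT| = 27.6, T = N + 27.6·(cos 40.40°, sin 40.40°) = (64.25, 0.7703). NT ⟂ TQ; with |TQ| = 11.1 on the left of NT, Q = T + 11.1·(-0.6481, 0.7615) = (57.06, 9.223). Then |KQ| = |Q − K| = 57.80.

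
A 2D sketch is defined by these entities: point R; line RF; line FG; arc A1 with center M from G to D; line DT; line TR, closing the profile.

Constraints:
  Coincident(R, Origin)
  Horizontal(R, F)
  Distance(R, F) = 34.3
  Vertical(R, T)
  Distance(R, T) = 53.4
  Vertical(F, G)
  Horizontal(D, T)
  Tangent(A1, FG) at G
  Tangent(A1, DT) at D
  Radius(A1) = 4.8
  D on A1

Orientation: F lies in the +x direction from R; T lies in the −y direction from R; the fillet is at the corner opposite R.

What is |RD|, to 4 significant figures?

61.01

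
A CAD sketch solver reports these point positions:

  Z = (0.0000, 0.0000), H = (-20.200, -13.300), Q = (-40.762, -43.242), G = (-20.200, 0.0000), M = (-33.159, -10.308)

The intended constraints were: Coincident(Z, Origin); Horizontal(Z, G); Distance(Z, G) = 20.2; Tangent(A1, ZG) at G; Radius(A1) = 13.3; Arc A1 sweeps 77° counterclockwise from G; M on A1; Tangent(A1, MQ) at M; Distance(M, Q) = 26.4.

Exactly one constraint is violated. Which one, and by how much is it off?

Distance(M, Q) = 26.4 — off by 7.40.

Z = (0.00, 0.00) ✓; Z.y = 0.00, G.y = 0.00 ✓; |ZG| = 20.20 ✓; ∠(HG, GZ) = 90.00° ✓; |HG| = 13.30 ✓; bearing(H→M) − bearing(H→G) = 77.00° ✓; |HM| = 13.30 ✓; ∠(HM, MQ) = 90.00° ✓; |MQ| = 33.80 ✗.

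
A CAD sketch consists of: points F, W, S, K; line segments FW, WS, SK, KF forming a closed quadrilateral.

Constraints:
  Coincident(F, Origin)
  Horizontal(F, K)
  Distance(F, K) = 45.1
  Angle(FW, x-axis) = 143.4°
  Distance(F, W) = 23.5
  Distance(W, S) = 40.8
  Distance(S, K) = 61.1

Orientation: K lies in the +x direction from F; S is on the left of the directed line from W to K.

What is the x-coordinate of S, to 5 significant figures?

5.6292

F is at the origin; F and K share the same y with |FK| = 45.1 and K in +x, so K = (45.1, 0). FW runs at 143.4° with |FW| = 23.5, so W = (-18.866, 14.011). S is determined by |WS| = 40.8 and |SK| = 61.1 together: it lies at the intersection of circle(W, 40.8) and circle(K, 61.1). With |WK| = 65.483, the foot of the radical line on WK is 16.947 from W and the perpendicular offset is √(40.8² − 16.947²) = 37.114. Taking the left-of-WK solution: S = (5.6292, 46.640).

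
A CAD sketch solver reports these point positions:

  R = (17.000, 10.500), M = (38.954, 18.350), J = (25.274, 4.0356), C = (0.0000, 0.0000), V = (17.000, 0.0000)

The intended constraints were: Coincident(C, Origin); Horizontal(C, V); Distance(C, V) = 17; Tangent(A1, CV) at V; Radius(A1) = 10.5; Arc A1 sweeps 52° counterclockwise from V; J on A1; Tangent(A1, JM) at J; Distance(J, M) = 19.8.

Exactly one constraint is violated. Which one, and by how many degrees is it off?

Tangent(A1, JM) at J — off by 5.70°.

C = (0.00, 0.00) ✓; C.y = 0.00, V.y = 0.00 ✓; |CV| = 17.00 ✓; ∠(RV, VC) = 90.00° ✓; |RV| = 10.50 ✓; bearing(R→J) − bearing(R→V) = 52.00° ✓; |RJ| = 10.50 ✓; ∠(RJ, JM) = 95.70° ✗; |JM| = 19.80 ✓.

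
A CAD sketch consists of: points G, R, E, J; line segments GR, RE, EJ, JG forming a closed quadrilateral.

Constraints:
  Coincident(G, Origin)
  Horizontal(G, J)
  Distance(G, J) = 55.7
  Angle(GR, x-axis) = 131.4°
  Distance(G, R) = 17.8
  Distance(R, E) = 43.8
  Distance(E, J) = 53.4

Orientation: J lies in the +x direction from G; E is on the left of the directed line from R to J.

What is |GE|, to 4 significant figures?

46.80

G is at the origin; G and J share the same y with |GJ| = 55.7 and J in +x, so J = (55.7, 0). GR runs at 131.4° with |GR| = 17.8, so R = (-11.77, 13.35). E is determined by |RE| = 43.8 and |EJ| = 53.4 together: it lies at the intersection of circle(R, 43.8) and circle(J, 53.4). With |RJ| = 68.78, the foot of the radical line on RJ is 27.61 from R and the perpendicular offset is √(43.8² − 27.61²) = 34.00. Taking the left-of-RJ solution: E = (21.91, 41.35).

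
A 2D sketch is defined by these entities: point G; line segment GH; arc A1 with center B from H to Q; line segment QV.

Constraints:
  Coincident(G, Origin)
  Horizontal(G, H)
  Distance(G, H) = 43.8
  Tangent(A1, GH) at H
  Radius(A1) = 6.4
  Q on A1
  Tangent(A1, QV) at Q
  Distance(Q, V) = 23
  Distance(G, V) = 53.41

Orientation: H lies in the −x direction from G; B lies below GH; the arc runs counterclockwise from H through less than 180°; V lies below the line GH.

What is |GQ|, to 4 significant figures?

50.63

G is at the origin; GH is horizontal with |GH| = 43.8 and H on the −x side, so H = (-43.80, 0.000). A1 meets GH tangentially, so BH is at right angles to GH, so B = H + (0, -6.4) = (-43.80, -6.400). Since BQ ⟂ QV (tangency), |BV| = √(6.4² + 23.0²) = 23.87 regardless of where Q sits on A1. So V lies on both circle(G, 53.41) and circle(B, 23.87); the below-GH intersection is V = (-44.00, -30.27). Q is the foot of the tangent from V: Q = (-49.98, -8.063).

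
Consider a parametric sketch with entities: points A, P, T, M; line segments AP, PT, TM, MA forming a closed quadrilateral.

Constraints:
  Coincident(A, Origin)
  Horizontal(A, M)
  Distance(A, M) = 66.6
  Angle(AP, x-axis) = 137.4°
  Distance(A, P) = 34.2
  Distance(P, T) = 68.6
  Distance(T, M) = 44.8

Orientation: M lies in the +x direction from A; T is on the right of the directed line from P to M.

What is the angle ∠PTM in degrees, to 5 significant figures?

111.43°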